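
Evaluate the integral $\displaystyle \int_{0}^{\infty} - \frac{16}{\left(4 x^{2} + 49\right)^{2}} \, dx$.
$- \frac{2 \pi}{343}$

Start from the standard arctangent integral
$$J(a) = \int_{0}^{\infty} - \frac{1}{a^{2} + x^{2}} \, dx = - \frac{\pi}{2 a}.$$

Differentiating under the integral sign with respect to $a$,
$$\frac{dJ}{da} = \int_{0}^{\infty} \frac{2 a}{\left(a^{2} + x^{2}\right)^{2}} \, dx = \frac{\pi}{2 a^{2}},$$
so $\int_{0}^{\infty} - \frac{1}{\left(a^{2} + x^{2}\right)^{2}} \, dx = - \frac{\pi}{4 a^{3}}$.

Setting $a = \frac{7}{2}$:
$$I = - \frac{2 \pi}{343}.$$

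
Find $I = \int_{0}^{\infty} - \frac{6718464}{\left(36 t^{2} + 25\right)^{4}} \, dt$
$- \frac{34992 \pi}{15625}$

Start from the standard arctangent integral
$$J(a) = \int_{0}^{\infty} - \frac{4}{a^{2} + t^{2}} \, dt = - \frac{2 \pi}{a}.$$

Differentiating under the integral sign with respect to $a$,
$$\frac{dJ}{da} = \int_{0}^{\infty} \frac{8 a}{\left(a^{2} + t^{2}\right)^{2}} \, dt = \frac{2 \pi}{a^{2}},$$
so $\int_{0}^{\infty} - \frac{4}{\left(a^{2} + t^{2}\right)^{2}} \, dt = - \frac{\pi}{a^{3}}$.

Repeating — each differentiation of $1/(t^2+a^2)^j$ produces $-2ja/(t^2+a^2)^{j+1}$ — and dividing through by $-2ja$ at each step yields, after $3$ differentiations in total,
$$\int_{0}^{\infty} - \frac{4}{\left(a^{2} + t^{2}\right)^{4}} \, dt = - \frac{5 \pi}{8 a^{7}}.$$

Setting $a = \frac{5}{6}$:
$$I = - \frac{34992 \pi}{15625}.$$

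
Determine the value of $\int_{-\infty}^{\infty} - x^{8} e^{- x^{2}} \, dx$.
$- \frac{105 \sqrt{\pi}}{16}$

Begin with the known integral
$$J(a) = \int_{-\infty}^{\infty} - e^{- a x^{2}} \, dx = - \frac{\sqrt{\pi}}{\sqrt{a}}.$$

Differentiating under the integral sign brings down a factor of $(-x^2)$:
$$\frac{dJ}{da} = \int_{-\infty}^{\infty} x^{2} e^{- a x^{2}} \, dx = \frac{\sqrt{\pi}}{2 a^{\frac{3}{2}}}.$$

Repeating $4$ times in total — each differentiation brings down another $(-x^2)$ — gives
$$\frac{d^{4}J}{da^{4}} = \int_{-\infty}^{\infty} - x^{8} e^{- a x^{2}} \, dx = - \frac{105 \sqrt{\pi}}{16 a^{\frac{9}{2}}},$$
and the integrand here is exactly the target integrand, so $I = - \frac{105 \sqrt{\pi}}{16 a^{\frac{9}{2}}}$.

Setting $a = 1$:
$$I = - \frac{105 \sqrt{\pi}}{16}.$$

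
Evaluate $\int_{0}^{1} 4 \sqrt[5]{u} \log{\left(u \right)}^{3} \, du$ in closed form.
$- \frac{625}{54}$

Begin with the known integral
$$J(a) = \int_{0}^{1} 4 u^{a} \, du = \frac{4}{a + 1}.$$

Differentiating under the integral sign brings down a factor of $\ln u$:
$$\frac{dJ}{da} = \int_{0}^{1} 4 u^{a} \log{\left(u \right)} \, du = - \frac{4}{\left(a + 1\right)^{2}}.$$

Repeating $3$ times in total — each differentiation brings down another $\ln u$ — gives
$$\frac{d^{3}J}{da^{3}} = \int_{0}^{1} 4 u^{a} \log{\left(u \right)}^{3} \, du = - \frac{24}{\left(a + 1\right)^{4}},$$
and the integrand here is exactly the target integrand, so $I = - \frac{24}{\left(a + 1\right)^{4}}$.

Setting $a = \frac{1}{5}$:
$$I = - \frac{625}{54}.$$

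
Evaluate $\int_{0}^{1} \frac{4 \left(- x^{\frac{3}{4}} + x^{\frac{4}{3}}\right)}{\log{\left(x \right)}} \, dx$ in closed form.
$- \log{\left(\frac{81}{256} \right)}$

Consider the one-parameter family: let $I(a) = \int_{0}^{1} \frac{4 \left(x^{\frac{4}{3}} - x^{a}\right)}{\log{\left(x \right)}} \, dx$.

Since $\dfrac{\partial}{\partial a}\,x^{a} = x^{a} \ln x$, the $\ln x$ in the denominator cancels and
$$\frac{dI}{da} = \int_{0}^{1} -4 x^{a} \, dx = -4 \left[\frac{x^{a+1}}{a+1}\right]_0^1 = - \frac{4}{a + 1}.$$

Integrating with respect to $a$ gives $I(a) = - \log{\left(\frac{81 \left(a + 1\right)^{4}}{2401} \right)} + C$.

At $a = \frac{4}{3}$ the integrand is identically $0$, so $I(\frac{4}{3}) = 0$. The closed form gives $0$, hence $C = 0$.

Setting $a = \frac{3}{4}$:
$$I = - \log{\left(\frac{81}{256} \right)}.$$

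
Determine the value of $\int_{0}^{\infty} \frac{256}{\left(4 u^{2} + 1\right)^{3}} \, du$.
$24 \pi$

Start from the standard arctangent integral
$$J(a) = \int_{0}^{\infty} \frac{4}{a^{2} + u^{2}} \, du = \frac{2 \pi}{a}.$$

Differentiating under the integral sign with respect to $a$,
$$\frac{dJ}{da} = \int_{0}^{\infty} - \frac{8 a}{\left(a^{2} + u^{2}\right)^{2}} \, du = - \frac{2 \pi}{a^{2}},$$
so $\int_{0}^{\infty} \frac{4}{\left(a^{2} + u^{2}\right)^{2}} \, du = \frac{\pi}{a^{3}}$.

Repeating — each differentiation of $1/(u^2+a^2)^j$ produces $-2ja/(u^2+a^2)^{j+1}$ — and dividing through by $-2ja$ at each step yields, after $2$ differentiations in total,
$$\int_{0}^{\infty} \frac{4}{\left(a^{2} + u^{2}\right)^{3}} \, du = \frac{3 \pi}{4 a^{5}}.$$

Setting $a = \frac{1}{2}$:
$$I = 24 \pi.$$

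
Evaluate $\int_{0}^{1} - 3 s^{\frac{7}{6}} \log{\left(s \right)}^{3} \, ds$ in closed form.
$\frac{23328}{28561}$

Consider the simpler parametrised integral
$$J(a) = \int_{0}^{1} - 3 s^{a} \, ds = - \frac{3}{a + 1}.$$

Differentiating under the integral sign brings down a factor of $\ln s$:
$$\frac{dJ}{da} = \int_{0}^{1} - 3 s^{a} \log{\left(s \right)} \, ds = \frac{3}{\left(a + 1\right)^{2}}.$$

Repeating $3$ times in total — each differentiation brings down another $\ln s$ — gives
$$\frac{d^{3}J}{da^{3}} = \int_{0}^{1} - 3 s^{a} \log{\left(s \right)}^{3} \, ds = \frac{18}{\left(a + 1\right)^{4}},$$
and the integrand here is exactly the target integrand, so $I = \frac{18}{\left(a + 1\right)^{4}}$.

Setting $a = \frac{7}{6}$:
$$I = \frac{23328}{28561}.$$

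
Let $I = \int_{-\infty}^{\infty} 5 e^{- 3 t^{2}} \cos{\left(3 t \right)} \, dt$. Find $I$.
$\frac{5 \sqrt{3} \sqrt{\pi}}{3 e^{\frac{3}{4}}}$

Let $b$ denote the cosine frequency and define $I(b) = \int_{-\infty}^{\infty} 5 e^{- 3 t^{2}} \cos{\left(b t \right)} \, dt$.

Differentiating under the integral sign,
$$I'(b) = \int_{-\infty}^{\infty} - 5 t e^{- 3 t^{2}} \sin{\left(b t \right)} \, dt.$$

Integrate $\int_{-\infty}^{\infty} t \sin(b t)\, e^{- 3 t^{2}}\, dt$ by parts with $u = \sin(b t)$ and $dv = t\, e^{- 3 t^{2}}\, dt$, giving $v = - \frac{e^{- 3 t^{2}}}{6}$. The boundary term vanishes and
$$\int_{-\infty}^{\infty} t \sin(b t)\, e^{- 3 t^{2}}\, dt = \frac{b}{6} \int_{-\infty}^{\infty} \cos(b t)\, e^{- 3 t^{2}}\, dt,$$
so $I'(b) = - \frac{b}{6}\, I(b)$.

This is a separable first-order ODE; solving with the initial condition $I(0) = \int_{-\infty}^{\infty} 5 e^{- 3 t^{2}}\,dt = \frac{5 \sqrt{3} \sqrt{\pi}}{3}$ gives
$$I(b) = \frac{5 \sqrt{3} \sqrt{\pi} e^{- \frac{b^{2}}{12}}}{3}.$$

Setting $b = 3$:
$$I = \frac{5 \sqrt{3} \sqrt{\pi}}{3 e^{\frac{3}{4}}}.$$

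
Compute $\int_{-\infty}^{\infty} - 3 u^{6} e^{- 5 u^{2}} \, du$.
$- \frac{9 \sqrt{5} \sqrt{\pi}}{1000}$

Start from the elementary integral
$$J(a) = \int_{-\infty}^{\infty} - 3 e^{- a u^{2}} \, du = - \frac{3 \sqrt{\pi}}{\sqrt{a}}.$$

Differentiating under the integral sign brings down a factor of $(-u^2)$:
$$\frac{dJ}{da} = \int_{-\infty}^{\infty} 3 u^{2} e^{- a u^{2}} \, du = \frac{3 \sqrt{\pi}}{2 a^{\frac{3}{2}}}.$$

Repeating $3$ times in total — each differentiation brings down another $(-u^2)$ — gives
$$\frac{d^{3}J}{da^{3}} = \int_{-\infty}^{\infty} 3 u^{6} e^{- a u^{2}} \, du = \frac{45 \sqrt{\pi}}{8 a^{\frac{7}{2}}},$$
and the integrand here is $(-1)^{3}$ times the target integrand, so $I = (-1)^{3}\,\frac{d^{3}J}{da^{3}} = - \frac{45 \sqrt{\pi}}{8 a^{\frac{7}{2}}}$.

Setting $a = 5$:
$$I = - \frac{9 \sqrt{5} \sqrt{\pi}}{1000}.$$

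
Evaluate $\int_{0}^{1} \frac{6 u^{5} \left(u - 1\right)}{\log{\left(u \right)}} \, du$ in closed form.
$\log{\left(\frac{117649}{46656} \right)}$

Replace the exponent $5$ by a parameter $a$: let $I(a) = \int_{0}^{1} \frac{6 \left(u^{6} - u^{a}\right)}{\log{\left(u \right)}} \, du$.

Since $\dfrac{\partial}{\partial a}\,u^{a} = u^{a} \ln u$, the $\ln u$ in the denominator cancels and
$$\frac{dI}{da} = \int_{0}^{1} -6 u^{a} \, du = -6 \left[\frac{u^{a+1}}{a+1}\right]_0^1 = - \frac{6}{a + 1}.$$

Integrating with respect to $a$ gives $I(a) = \log{\left(\frac{117649}{\left(a + 1\right)^{6}} \right)} + C$.

At $a = 6$ the integrand is identically $0$, so $I(6) = 0$. The closed form gives $0$, hence $C = 0$.

Setting $a = 5$:
$$I = \log{\left(\frac{117649}{46656} \right)}.$$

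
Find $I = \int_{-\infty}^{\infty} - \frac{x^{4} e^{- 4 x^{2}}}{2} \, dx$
$- \frac{3 \sqrt{\pi}}{256}$

Consider the simpler parametrised integral
$$J(a) = \int_{-\infty}^{\infty} - \frac{e^{- a x^{2}}}{2} \, dx = - \frac{\sqrt{\pi}}{2 \sqrt{a}}.$$

Differentiating under the integral sign brings down a factor of $(-x^2)$:
$$\frac{dJ}{da} = \int_{-\infty}^{\infty} \frac{x^{2} e^{- a x^{2}}}{2} \, dx = \frac{\sqrt{\pi}}{4 a^{\frac{3}{2}}}.$$

Repeating twice in total — each differentiation brings down another $(-x^2)$ — gives
$$\frac{d^{2}J}{da^{2}} = \int_{-\infty}^{\infty} - \frac{x^{4} e^{- a x^{2}}}{2} \, dx = - \frac{3 \sqrt{\pi}}{8 a^{\frac{5}{2}}},$$
and the integrand here is exactly the target integrand, so $I = - \frac{3 \sqrt{\pi}}{8 a^{\frac{5}{2}}}$.

Setting $a = 4$:
$$I = - \frac{3 \sqrt{\pi}}{256}.$$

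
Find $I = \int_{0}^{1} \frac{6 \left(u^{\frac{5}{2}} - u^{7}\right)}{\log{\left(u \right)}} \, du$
$\log{\left(\frac{117649}{16777216} \right)}$

Replace the exponent $\frac{5}{2}$ by a parameter $a$: let $I(a) = \int_{0}^{1} \frac{6 \left(- u^{7} + u^{a}\right)}{\log{\left(u \right)}} \, du$.

Since $\dfrac{\partial}{\partial a}\,u^{a} = u^{a} \ln u$, the $\ln u$ in the denominator cancels and
$$\frac{dI}{da} = \int_{0}^{1} 6 u^{a} \, du = 6 \left[\frac{u^{a+1}}{a+1}\right]_0^1 = \frac{6}{a + 1}.$$

Integrating with respect to $a$ gives $I(a) = \log{\left(\frac{\left(a + 1\right)^{6}}{262144} \right)} + C$.

At $a = 7$ the integrand is identically $0$, so $I(7) = 0$. The closed form gives $0$, hence $C = 0$.

Setting $a = \frac{5}{2}$:
$$I = \log{\left(\frac{117649}{16777216} \right)}.$$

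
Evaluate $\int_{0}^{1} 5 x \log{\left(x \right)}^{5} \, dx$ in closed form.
$- \frac{75}{8}$

Start from the elementary integral
$$J(a) = \int_{0}^{1} 5 x^{a} \, dx = \frac{5}{a + 1}.$$

Differentiating under the integral sign brings down a factor of $\ln x$:
$$\frac{dJ}{da} = \int_{0}^{1} 5 x^{a} \log{\left(x \right)} \, dx = - \frac{5}{\left(a + 1\right)^{2}}.$$

Repeating $5$ times in total — each differentiation brings down another $\ln x$ — gives
$$\frac{d^{5}J}{da^{5}} = \int_{0}^{1} 5 x^{a} \log{\left(x \right)}^{5} \, dx = - \frac{600}{\left(a + 1\right)^{6}},$$
and the integrand here is exactly the target integrand, so $I = - \frac{600}{\left(a + 1\right)^{6}}$.

Setting $a = 1$:
$$I = - \frac{75}{8}.$$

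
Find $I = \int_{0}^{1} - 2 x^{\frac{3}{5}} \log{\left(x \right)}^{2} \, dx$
$- \frac{125}{128}$

Start from the elementary integral
$$J(a) = \int_{0}^{1} - 2 x^{a} \, dx = - \frac{2}{a + 1}.$$

Differentiating under the integral sign brings down a factor of $\ln x$:
$$\frac{dJ}{da} = \int_{0}^{1} - 2 x^{a} \log{\left(x \right)} \, dx = \frac{2}{\left(a + 1\right)^{2}}.$$

Repeating twice in total — each differentiation brings down another $\ln x$ — gives
$$\frac{d^{2}J}{da^{2}} = \int_{0}^{1} - 2 x^{a} \log{\left(x \right)}^{2} \, dx = - \frac{4}{\left(a + 1\right)^{3}},$$
and the integrand here is exactly the target integrand, so $I = - \frac{4}{\left(a + 1\right)^{3}}$.

Setting $a = \frac{3}{5}$:
$$I = - \frac{125}{128}.$$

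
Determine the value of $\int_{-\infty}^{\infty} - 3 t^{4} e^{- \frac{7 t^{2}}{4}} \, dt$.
$- \frac{72 \sqrt{7} \sqrt{\pi}}{343}$

Start from the elementary integral
$$J(a) = \int_{-\infty}^{\infty} - 3 e^{- a t^{2}} \, dt = - \frac{3 \sqrt{\pi}}{\sqrt{a}}.$$

Differentiating under the integral sign brings down a factor of $(-t^2)$:
$$\frac{dJ}{da} = \int_{-\infty}^{\infty} 3 t^{2} e^{- a t^{2}} \, dt = \frac{3 \sqrt{\pi}}{2 a^{\frac{3}{2}}}.$$

Repeating twice in total — each differentiation brings down another $(-t^2)$ — gives
$$\frac{d^{2}J}{da^{2}} = \int_{-\infty}^{\infty} - 3 t^{4} e^{- a t^{2}} \, dt = - \frac{9 \sqrt{\pi}}{4 a^{\frac{5}{2}}},$$
and the integrand here is exactly the target integrand, so $I = - \frac{9 \sqrt{\pi}}{4 a^{\frac{5}{2}}}$.

Setting $a = \frac{7}{4}$:
$$I = - \frac{72 \sqrt{7} \sqrt{\pi}}{343}.$$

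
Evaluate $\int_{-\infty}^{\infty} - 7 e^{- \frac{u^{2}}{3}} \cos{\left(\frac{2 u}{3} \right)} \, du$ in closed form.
$- \frac{7 \sqrt{3} \sqrt{\pi}}{e^{\frac{1}{3}}}$

Treat the cosine frequency as a parameter and define $I(b) = \int_{-\infty}^{\infty} - 7 e^{- \frac{u^{2}}{3}} \cos{\left(b u \right)} \, du$.

Differentiating under the integral sign,
$$I'(b) = \int_{-\infty}^{\infty} 7 u e^{- \frac{u^{2}}{3}} \sin{\left(b u \right)} \, du.$$

Integrate $\int_{-\infty}^{\infty} u \sin(b u)\, e^{- \frac{u^{2}}{3}}\, du$ by parts with $w = \sin(b u)$ and $dv = u\, e^{- \frac{u^{2}}{3}}\, du$, giving $v = - \frac{3 e^{- \frac{u^{2}}{3}}}{2}$. The boundary term vanishes and
$$\int_{-\infty}^{\infty} u \sin(b u)\, e^{- \frac{u^{2}}{3}}\, du = \frac{3 b}{2} \int_{-\infty}^{\infty} \cos(b u)\, e^{- \frac{u^{2}}{3}}\, du,$$
so $I'(b) = - \frac{3 b}{2}\, I(b)$.

This is a separable first-order ODE; solving with the initial condition $I(0) = \int_{-\infty}^{\infty} - 7 e^{- \frac{u^{2}}{3}}\,du = - 7 \sqrt{3} \sqrt{\pi}$ gives
$$I(b) = - 7 \sqrt{3} \sqrt{\pi} e^{- \frac{3 b^{2}}{4}}.$$

Setting $b = \frac{2}{3}$:
$$I = - \frac{7 \sqrt{3} \sqrt{\pi}}{e^{\frac{1}{3}}}.$$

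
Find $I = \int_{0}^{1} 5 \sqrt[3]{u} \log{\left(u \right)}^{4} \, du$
$\frac{3645}{128}$

Consider the simpler parametrised integral
$$J(a) = \int_{0}^{1} 5 u^{a} \, du = \frac{5}{a + 1}.$$

Differentiating under the integral sign brings down a factor of $\ln u$:
$$\frac{dJ}{da} = \int_{0}^{1} 5 u^{a} \log{\left(u \right)} \, du = - \frac{5}{\left(a + 1\right)^{2}}.$$

Repeating $4$ times in total — each differentiation brings down another $\ln u$ — gives
$$\frac{d^{4}J}{da^{4}} = \int_{0}^{1} 5 u^{a} \log{\left(u \right)}^{4} \, du = \frac{120}{\left(a + 1\right)^{5}},$$
and the integrand here is exactly the target integrand, so $I = \frac{120}{\left(a + 1\right)^{5}}$.

Setting $a = \frac{1}{3}$:
$$I = \frac{3645}{128}.$$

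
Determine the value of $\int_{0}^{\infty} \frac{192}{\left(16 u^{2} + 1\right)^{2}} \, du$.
$12 \pi$

Begin with the known result
$$J(a) = \int_{0}^{\infty} \frac{3}{4 \left(a^{2} + u^{2}\right)} \, du = \frac{3 \pi}{8 a}.$$

Differentiating under the integral sign with respect to $a$,
$$\frac{dJ}{da} = \int_{0}^{\infty} - \frac{3 a}{2 \left(a^{2} + u^{2}\right)^{2}} \, du = - \frac{3 \pi}{8 a^{2}},$$
so $\int_{0}^{\infty} \frac{3}{4 \left(a^{2} + u^{2}\right)^{2}} \, du = \frac{3 \pi}{16 a^{3}}$.

Setting $a = \frac{1}{4}$:
$$I = 12 \pi.$$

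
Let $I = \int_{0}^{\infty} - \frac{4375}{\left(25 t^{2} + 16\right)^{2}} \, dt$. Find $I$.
$- \frac{875 \pi}{256}$

Begin with the known result
$$J(a) = \int_{0}^{\infty} - \frac{7}{a^{2} + t^{2}} \, dt = - \frac{7 \pi}{2 a}.$$

Differentiating under the integral sign with respect to $a$,
$$\frac{dJ}{da} = \int_{0}^{\infty} \frac{14 a}{\left(a^{2} + t^{2}\right)^{2}} \, dt = \frac{7 \pi}{2 a^{2}},$$
so $\int_{0}^{\infty} - \frac{7}{\left(a^{2} + t^{2}\right)^{2}} \, dt = - \frac{7 \pi}{4 a^{3}}$.

Setting $a = \frac{4}{5}$:
$$I = - \frac{875 \pi}{256}.$$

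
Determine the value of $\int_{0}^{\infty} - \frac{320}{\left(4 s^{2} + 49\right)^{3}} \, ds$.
$- \frac{30 \pi}{16807}$

Start from the standard arctangent integral
$$J(a) = \int_{0}^{\infty} - \frac{5}{a^{2} + s^{2}} \, ds = - \frac{5 \pi}{2 a}.$$

Differentiating under the integral sign with respect to $a$,
$$\frac{dJ}{da} = \int_{0}^{\infty} \frac{10 a}{\left(a^{2} + s^{2}\right)^{2}} \, ds = \frac{5 \pi}{2 a^{2}},$$
so $\int_{0}^{\infty} - \frac{5}{\left(a^{2} + s^{2}\right)^{2}} \, ds = - \frac{5 \pi}{4 a^{3}}$.

Repeating — each differentiation of $1/(s^2+a^2)^j$ produces $-2ja/(s^2+a^2)^{j+1}$ — and dividing through by $-2ja$ at each step yields, after $2$ differentiations in total,
$$\int_{0}^{\infty} - \frac{5}{\left(a^{2} + s^{2}\right)^{3}} \, ds = - \frac{15 \pi}{16 a^{5}}.$$

Setting $a = \frac{7}{2}$:
$$I = - \frac{30 \pi}{16807}.$$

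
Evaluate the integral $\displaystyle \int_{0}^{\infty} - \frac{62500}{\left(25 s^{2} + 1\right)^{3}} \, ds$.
$- \frac{9375 \pi}{4}$

Begin with the known result
$$J(a) = \int_{0}^{\infty} - \frac{4}{a^{2} + s^{2}} \, ds = - \frac{2 \pi}{a}.$$

Differentiating under the integral sign with respect to $a$,
$$\frac{dJ}{da} = \int_{0}^{\infty} \frac{8 a}{\left(a^{2} + s^{2}\right)^{2}} \, ds = \frac{2 \pi}{a^{2}},$$
so $\int_{0}^{\infty} - \frac{4}{\left(a^{2} + s^{2}\right)^{2}} \, ds = - \frac{\pi}{a^{3}}$.

Repeating — each differentiation of $1/(s^2+a^2)^j$ produces $-2ja/(s^2+a^2)^{j+1}$ — and dividing through by $-2ja$ at each step yields, after $2$ differentiations in total,
$$\int_{0}^{\infty} - \frac{4}{\left(a^{2} + s^{2}\right)^{3}} \, ds = - \frac{3 \pi}{4 a^{5}}.$$

Setting $a = \frac{1}{5}$:
$$I = - \frac{9375 \pi}{4}.$$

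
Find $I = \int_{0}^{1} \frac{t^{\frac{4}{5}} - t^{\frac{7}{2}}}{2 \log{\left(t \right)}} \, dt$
$- \frac{\log{\left(5 \right)}}{2} + \frac{\log{\left(2 \right)}}{2}$

Consider the one-parameter family: let $I(a) = \int_{0}^{1} \frac{- t^{\frac{7}{2}} + t^{a}}{2 \log{\left(t \right)}} \, dt$.

Since $\dfrac{\partial}{\partial a}\,t^{a} = t^{a} \ln t$, the $\ln t$ in the denominator cancels and
$$\frac{dI}{da} = \int_{0}^{1} \frac{1}{2} t^{a} \, dt = \frac{1}{2} \left[\frac{t^{a+1}}{a+1}\right]_0^1 = \frac{1}{2 \left(a + 1\right)}.$$

Integrating with respect to $a$ gives $I(a) = \frac{\log{\left(a + 1 \right)}}{2} - \log{\left(3 \right)} + \frac{\log{\left(2 \right)}}{2} + C$.

At $a = \frac{7}{2}$ the integrand is identically $0$, so $I(\frac{7}{2}) = 0$. The closed form gives $0$, hence $C = 0$.

Setting $a = \frac{4}{5}$:
$$I = - \frac{\log{\left(5 \right)}}{2} + \frac{\log{\left(2 \right)}}{2}.$$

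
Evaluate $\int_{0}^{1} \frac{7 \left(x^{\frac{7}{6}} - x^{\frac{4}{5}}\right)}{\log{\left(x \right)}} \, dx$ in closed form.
$\log{\left(\frac{4902227890625}{1338925209984} \right)}$

Introduce a parameter $a$ in the exponent: let $I(a) = \int_{0}^{1} \frac{7 \left(- x^{\frac{4}{5}} + x^{a}\right)}{\log{\left(x \right)}} \, dx$.

Since $\dfrac{\partial}{\partial a}\,x^{a} = x^{a} \ln x$, the $\ln x$ in the denominator cancels and
$$\frac{dI}{da} = \int_{0}^{1} 7 x^{a} \, dx = 7 \left[\frac{x^{a+1}}{a+1}\right]_0^1 = \frac{7}{a + 1}.$$

Integrating with respect to $a$ gives $I(a) = \log{\left(\frac{78125 \left(a + 1\right)^{7}}{4782969} \right)} + C$.

At $a = \frac{4}{5}$ the integrand is identically $0$, so $I(\frac{4}{5}) = 0$. The closed form gives $0$, hence $C = 0$.

Setting $a = \frac{7}{6}$:
$$I = \log{\left(\frac{4902227890625}{1338925209984} \right)}.$$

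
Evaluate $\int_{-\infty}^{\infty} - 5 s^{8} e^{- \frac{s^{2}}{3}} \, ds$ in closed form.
$- \frac{42525 \sqrt{3} \sqrt{\pi}}{16}$

Start from the elementary integral
$$J(a) = \int_{-\infty}^{\infty} - 5 e^{- a s^{2}} \, ds = - \frac{5 \sqrt{\pi}}{\sqrt{a}}.$$

Differentiating under the integral sign brings down a factor of $(-s^2)$:
$$\frac{dJ}{da} = \int_{-\infty}^{\infty} 5 s^{2} e^{- a s^{2}} \, ds = \frac{5 \sqrt{\pi}}{2 a^{\frac{3}{2}}}.$$

Repeating $4$ times in total — each differentiation brings down another $(-s^2)$ — gives
$$\frac{d^{4}J}{da^{4}} = \int_{-\infty}^{\infty} - 5 s^{8} e^{- a s^{2}} \, ds = - \frac{525 \sqrt{\pi}}{16 a^{\frac{9}{2}}},$$
and the integrand here is exactly the target integrand, so $I = - \frac{525 \sqrt{\pi}}{16 a^{\frac{9}{2}}}$.

Setting $a = \frac{1}{3}$:
$$I = - \frac{42525 \sqrt{3} \sqrt{\pi}}{16}.$$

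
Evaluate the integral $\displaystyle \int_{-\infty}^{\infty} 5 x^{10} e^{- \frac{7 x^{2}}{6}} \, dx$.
$\frac{164025 \sqrt{42} \sqrt{\pi}}{16807}$

Start from the elementary integral
$$J(a) = \int_{-\infty}^{\infty} 5 e^{- a x^{2}} \, dx = \frac{5 \sqrt{\pi}}{\sqrt{a}}.$$

Differentiating under the integral sign brings down a factor of $(-x^2)$:
$$\frac{dJ}{da} = \int_{-\infty}^{\infty} - 5 x^{2} e^{- a x^{2}} \, dx = - \frac{5 \sqrt{\pi}}{2 a^{\frac{3}{2}}}.$$

Repeating $5$ times in total — each differentiation brings down another $(-x^2)$ — gives
$$\frac{d^{5}J}{da^{5}} = \int_{-\infty}^{\infty} - 5 x^{10} e^{- a x^{2}} \, dx = - \frac{4725 \sqrt{\pi}}{32 a^{\frac{11}{2}}},$$
and the integrand here is $(-1)^{5}$ times the target integrand, so $I = (-1)^{5}\,\frac{d^{5}J}{da^{5}} = \frac{4725 \sqrt{\pi}}{32 a^{\frac{11}{2}}}$.

Setting $a = \frac{7}{6}$:
$$I = \frac{164025 \sqrt{42} \sqrt{\pi}}{16807}.$$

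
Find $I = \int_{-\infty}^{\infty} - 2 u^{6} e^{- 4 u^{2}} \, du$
$- \frac{15 \sqrt{\pi}}{512}$

Consider the simpler parametrised integral
$$J(a) = \int_{-\infty}^{\infty} - 2 e^{- a u^{2}} \, du = - \frac{2 \sqrt{\pi}}{\sqrt{a}}.$$

Differentiating under the integral sign brings down a factor of $(-u^2)$:
$$\frac{dJ}{da} = \int_{-\infty}^{\infty} 2 u^{2} e^{- a u^{2}} \, du = \frac{\sqrt{\pi}}{a^{\frac{3}{2}}}.$$

Repeating $3$ times in total — each differentiation brings down another $(-u^2)$ — gives
$$\frac{d^{3}J}{da^{3}} = \int_{-\infty}^{\infty} 2 u^{6} e^{- a u^{2}} \, du = \frac{15 \sqrt{\pi}}{4 a^{\frac{7}{2}}},$$
and the integrand here is $(-1)^{3}$ times the target integrand, so $I = (-1)^{3}\,\frac{d^{3}J}{da^{3}} = - \frac{15 \sqrt{\pi}}{4 a^{\frac{7}{2}}}$.

Setting $a = 4$:
$$I = - \frac{15 \sqrt{\pi}}{512}.$$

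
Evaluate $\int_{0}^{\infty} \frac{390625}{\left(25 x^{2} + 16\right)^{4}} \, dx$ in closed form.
$\frac{390625 \pi}{524288}$

Start from the standard arctangent integral
$$J(a) = \int_{0}^{\infty} \frac{1}{a^{2} + x^{2}} \, dx = \frac{\pi}{2 a}.$$

Differentiating under the integral sign with respect to $a$,
$$\frac{dJ}{da} = \int_{0}^{\infty} - \frac{2 a}{\left(a^{2} + x^{2}\right)^{2}} \, dx = - \frac{\pi}{2 a^{2}},$$
so $\int_{0}^{\infty} \frac{1}{\left(a^{2} + x^{2}\right)^{2}} \, dx = \frac{\pi}{4 a^{3}}$.

Repeating — each differentiation of $1/(x^2+a^2)^j$ produces $-2ja/(x^2+a^2)^{j+1}$ — and dividing through by $-2ja$ at each step yields, after $3$ differentiations in total,
$$\int_{0}^{\infty} \frac{1}{\left(a^{2} + x^{2}\right)^{4}} \, dx = \frac{5 \pi}{32 a^{7}}.$$

Setting $a = \frac{4}{5}$:
$$I = \frac{390625 \pi}{524288}.$$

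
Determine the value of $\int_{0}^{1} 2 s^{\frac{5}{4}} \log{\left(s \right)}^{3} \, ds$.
$- \frac{1024}{2187}$

Begin with the known integral
$$J(a) = \int_{0}^{1} 2 s^{a} \, ds = \frac{2}{a + 1}.$$

Differentiating under the integral sign brings down a factor of $\ln s$:
$$\frac{dJ}{da} = \int_{0}^{1} 2 s^{a} \log{\left(s \right)} \, ds = - \frac{2}{\left(a + 1\right)^{2}}.$$

Repeating $3$ times in total — each differentiation brings down another $\ln s$ — gives
$$\frac{d^{3}J}{da^{3}} = \int_{0}^{1} 2 s^{a} \log{\left(s \right)}^{3} \, ds = - \frac{12}{\left(a + 1\right)^{4}},$$
and the integrand here is exactly the target integrand, so $I = - \frac{12}{\left(a + 1\right)^{4}}$.

Setting $a = \frac{5}{4}$:
$$I = - \frac{1024}{2187}.$$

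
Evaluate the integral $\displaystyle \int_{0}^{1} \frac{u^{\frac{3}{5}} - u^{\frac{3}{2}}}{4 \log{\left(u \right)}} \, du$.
$- \frac{\log{\left(5 \right)}}{2} + \log{\left(2 \right)}$

Consider the one-parameter family: let $I(a) = \int_{0}^{1} \frac{- u^{\frac{3}{2}} + u^{a}}{4 \log{\left(u \right)}} \, du$.

Since $\dfrac{\partial}{\partial a}\,u^{a} = u^{a} \ln u$, the $\ln u$ in the denominator cancels and
$$\frac{dI}{da} = \int_{0}^{1} \frac{1}{4} u^{a} \, du = \frac{1}{4} \left[\frac{u^{a+1}}{a+1}\right]_0^1 = \frac{1}{4 \left(a + 1\right)}.$$

Integrating with respect to $a$ gives $I(a) = \frac{\log{\left(a + 1 \right)}}{4} - \frac{\log{\left(5 \right)}}{4} + \frac{\log{\left(2 \right)}}{4} + C$.

At $a = \frac{3}{2}$ the integrand is identically $0$, so $I(\frac{3}{2}) = 0$. The closed form gives $0$, hence $C = 0$.

Setting $a = \frac{3}{5}$:
$$I = - \frac{\log{\left(5 \right)}}{2} + \log{\left(2 \right)}.$$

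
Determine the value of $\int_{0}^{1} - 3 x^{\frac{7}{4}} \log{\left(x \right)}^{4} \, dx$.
$- \frac{73728}{161051}$

Consider the simpler parametrised integral
$$J(a) = \int_{0}^{1} - 3 x^{a} \, dx = - \frac{3}{a + 1}.$$

Differentiating under the integral sign brings down a factor of $\ln x$:
$$\frac{dJ}{da} = \int_{0}^{1} - 3 x^{a} \log{\left(x \right)} \, dx = \frac{3}{\left(a + 1\right)^{2}}.$$

Repeating $4$ times in total — each differentiation brings down another $\ln x$ — gives
$$\frac{d^{4}J}{da^{4}} = \int_{0}^{1} - 3 x^{a} \log{\left(x \right)}^{4} \, dx = - \frac{72}{\left(a + 1\right)^{5}},$$
and the integrand here is exactly the target integrand, so $I = - \frac{72}{\left(a + 1\right)^{5}}$.

Setting $a = \frac{7}{4}$:
$$I = - \frac{73728}{161051}.$$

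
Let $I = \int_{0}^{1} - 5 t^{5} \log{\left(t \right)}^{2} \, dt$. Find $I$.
$- \frac{5}{108}$

Begin with the known integral
$$J(a) = \int_{0}^{1} - 5 t^{a} \, dt = - \frac{5}{a + 1}.$$

Differentiating under the integral sign brings down a factor of $\ln t$:
$$\frac{dJ}{da} = \int_{0}^{1} - 5 t^{a} \log{\left(t \right)} \, dt = \frac{5}{\left(a + 1\right)^{2}}.$$

Repeating twice in total — each differentiation brings down another $\ln t$ — gives
$$\frac{d^{2}J}{da^{2}} = \int_{0}^{1} - 5 t^{a} \log{\left(t \right)}^{2} \, dt = - \frac{10}{\left(a + 1\right)^{3}},$$
and the integrand here is exactly the target integrand, so $I = - \frac{10}{\left(a + 1\right)^{3}}$.

Setting $a = 5$:
$$I = - \frac{5}{108}.$$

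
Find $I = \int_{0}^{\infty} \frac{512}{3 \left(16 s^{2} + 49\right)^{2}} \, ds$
$\frac{32 \pi}{1029}$

Begin with the known result
$$J(a) = \int_{0}^{\infty} \frac{2}{3 \left(a^{2} + s^{2}\right)} \, ds = \frac{\pi}{3 a}.$$

Differentiating under the integral sign with respect to $a$,
$$\frac{dJ}{da} = \int_{0}^{\infty} - \frac{4 a}{3 \left(a^{2} + s^{2}\right)^{2}} \, ds = - \frac{\pi}{3 a^{2}},$$
so $\int_{0}^{\infty} \frac{2}{3 \left(a^{2} + s^{2}\right)^{2}} \, ds = \frac{\pi}{6 a^{3}}$.

Setting $a = \frac{7}{4}$:
$$I = \frac{32 \pi}{1029}.$$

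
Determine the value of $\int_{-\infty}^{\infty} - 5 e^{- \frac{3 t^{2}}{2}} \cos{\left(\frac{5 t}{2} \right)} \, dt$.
$- \frac{5 \sqrt{6} \sqrt{\pi}}{3 e^{\frac{25}{24}}}$

Let $b$ denote the cosine frequency and define $I(b) = \int_{-\infty}^{\infty} - 5 e^{- \frac{3 t^{2}}{2}} \cos{\left(b t \right)} \, dt$.

Differentiating under the integral sign,
$$I'(b) = \int_{-\infty}^{\infty} 5 t e^{- \frac{3 t^{2}}{2}} \sin{\left(b t \right)} \, dt.$$

Integrate $\int_{-\infty}^{\infty} t \sin(b t)\, e^{- \frac{3 t^{2}}{2}}\, dt$ by parts with $u = \sin(b t)$ and $dv = t\, e^{- \frac{3 t^{2}}{2}}\, dt$, giving $v = - \frac{e^{- \frac{3 t^{2}}{2}}}{3}$. The boundary term vanishes and
$$\int_{-\infty}^{\infty} t \sin(b t)\, e^{- \frac{3 t^{2}}{2}}\, dt = \frac{b}{3} \int_{-\infty}^{\infty} \cos(b t)\, e^{- \frac{3 t^{2}}{2}}\, dt,$$
so $I'(b) = - \frac{b}{3}\, I(b)$.

This is a separable first-order ODE; solving with the initial condition $I(0) = \int_{-\infty}^{\infty} - 5 e^{- \frac{3 t^{2}}{2}}\,dt = - \frac{5 \sqrt{6} \sqrt{\pi}}{3}$ gives
$$I(b) = - \frac{5 \sqrt{6} \sqrt{\pi} e^{- \frac{b^{2}}{6}}}{3}.$$

Setting $b = \frac{5}{2}$:
$$I = - \frac{5 \sqrt{6} \sqrt{\pi}}{3 e^{\frac{25}{24}}}.$$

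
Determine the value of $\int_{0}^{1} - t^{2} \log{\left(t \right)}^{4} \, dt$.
$- \frac{8}{81}$

Consider the simpler parametrised integral
$$J(a) = \int_{0}^{1} - t^{a} \, dt = - \frac{1}{a + 1}.$$

Differentiating under the integral sign brings down a factor of $\ln t$:
$$\frac{dJ}{da} = \int_{0}^{1} - t^{a} \log{\left(t \right)} \, dt = \frac{1}{\left(a + 1\right)^{2}}.$$

Repeating $4$ times in total — each differentiation brings down another $\ln t$ — gives
$$\frac{d^{4}J}{da^{4}} = \int_{0}^{1} - t^{a} \log{\left(t \right)}^{4} \, dt = - \frac{24}{\left(a + 1\right)^{5}},$$
and the integrand here is exactly the target integrand, so $I = - \frac{24}{\left(a + 1\right)^{5}}$.

Setting $a = 2$:
$$I = - \frac{8}{81}.$$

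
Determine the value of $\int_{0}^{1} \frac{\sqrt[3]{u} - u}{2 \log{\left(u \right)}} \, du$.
$- \frac{\log{\left(3 \right)}}{2} + \frac{\log{\left(2 \right)}}{2}$

Consider the one-parameter family: let $I(a) = \int_{0}^{1} \frac{- u + u^{a}}{2 \log{\left(u \right)}} \, du$.

Since $\dfrac{\partial}{\partial a}\,u^{a} = u^{a} \ln u$, the $\ln u$ in the denominator cancels and
$$\frac{dI}{da} = \int_{0}^{1} \frac{1}{2} u^{a} \, du = \frac{1}{2} \left[\frac{u^{a+1}}{a+1}\right]_0^1 = \frac{1}{2 \left(a + 1\right)}.$$

Integrating with respect to $a$ gives $I(a) = \frac{\log{\left(a + 1 \right)}}{2} - \frac{\log{\left(2 \right)}}{2} + C$.

At $a = 1$ the integrand is identically $0$, so $I(1) = 0$. The closed form gives $0$, hence $C = 0$.

Setting $a = \frac{1}{3}$:
$$I = - \frac{\log{\left(3 \right)}}{2} + \frac{\log{\left(2 \right)}}{2}.$$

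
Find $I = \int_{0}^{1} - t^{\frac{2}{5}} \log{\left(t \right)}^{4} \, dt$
$- \frac{75000}{16807}$

Consider the simpler parametrised integral
$$J(a) = \int_{0}^{1} - t^{a} \, dt = - \frac{1}{a + 1}.$$

Differentiating under the integral sign brings down a factor of $\ln t$:
$$\frac{dJ}{da} = \int_{0}^{1} - t^{a} \log{\left(t \right)} \, dt = \frac{1}{\left(a + 1\right)^{2}}.$$

Repeating $4$ times in total — each differentiation brings down another $\ln t$ — gives
$$\frac{d^{4}J}{da^{4}} = \int_{0}^{1} - t^{a} \log{\left(t \right)}^{4} \, dt = - \frac{24}{\left(a + 1\right)^{5}},$$
and the integrand here is exactly the target integrand, so $I = - \frac{24}{\left(a + 1\right)^{5}}$.

Setting $a = \frac{2}{5}$:
$$I = - \frac{75000}{16807}.$$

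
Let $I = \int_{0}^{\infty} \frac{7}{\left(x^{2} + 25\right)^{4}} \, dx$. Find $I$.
$\frac{7 \pi}{500000}$

Begin with the known result
$$J(a) = \int_{0}^{\infty} \frac{7}{a^{2} + x^{2}} \, dx = \frac{7 \pi}{2 a}.$$

Differentiating under the integral sign with respect to $a$,
$$\frac{dJ}{da} = \int_{0}^{\infty} - \frac{14 a}{\left(a^{2} + x^{2}\right)^{2}} \, dx = - \frac{7 \pi}{2 a^{2}},$$
so $\int_{0}^{\infty} \frac{7}{\left(a^{2} + x^{2}\right)^{2}} \, dx = \frac{7 \pi}{4 a^{3}}$.

Repeating — each differentiation of $1/(x^2+a^2)^j$ produces $-2ja/(x^2+a^2)^{j+1}$ — and dividing through by $-2ja$ at each step yields, after $3$ differentiations in total,
$$\int_{0}^{\infty} \frac{7}{\left(a^{2} + x^{2}\right)^{4}} \, dx = \frac{35 \pi}{32 a^{7}}.$$

Setting $a = 5$:
$$I = \frac{7 \pi}{500000}.$$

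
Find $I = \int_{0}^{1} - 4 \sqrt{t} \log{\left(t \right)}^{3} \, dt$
$\frac{128}{27}$

Start from the elementary integral
$$J(a) = \int_{0}^{1} - 4 t^{a} \, dt = - \frac{4}{a + 1}.$$

Differentiating under the integral sign brings down a factor of $\ln t$:
$$\frac{dJ}{da} = \int_{0}^{1} - 4 t^{a} \log{\left(t \right)} \, dt = \frac{4}{\left(a + 1\right)^{2}}.$$

Repeating $3$ times in total — each differentiation brings down another $\ln t$ — gives
$$\frac{d^{3}J}{da^{3}} = \int_{0}^{1} - 4 t^{a} \log{\left(t \right)}^{3} \, dt = \frac{24}{\left(a + 1\right)^{4}},$$
and the integrand here is exactly the target integrand, so $I = \frac{24}{\left(a + 1\right)^{4}}$.

Setting $a = \frac{1}{2}$:
$$I = \frac{128}{27}.$$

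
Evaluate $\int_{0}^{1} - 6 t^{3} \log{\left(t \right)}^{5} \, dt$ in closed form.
$\frac{45}{256}$

Consider the simpler parametrised integral
$$J(a) = \int_{0}^{1} - 6 t^{a} \, dt = - \frac{6}{a + 1}.$$

Differentiating under the integral sign brings down a factor of $\ln t$:
$$\frac{dJ}{da} = \int_{0}^{1} - 6 t^{a} \log{\left(t \right)} \, dt = \frac{6}{\left(a + 1\right)^{2}}.$$

Repeating $5$ times in total — each differentiation brings down another $\ln t$ — gives
$$\frac{d^{5}J}{da^{5}} = \int_{0}^{1} - 6 t^{a} \log{\left(t \right)}^{5} \, dt = \frac{720}{\left(a + 1\right)^{6}},$$
and the integrand here is exactly the target integrand, so $I = \frac{720}{\left(a + 1\right)^{6}}$.

Setting $a = 3$:
$$I = \frac{45}{256}.$$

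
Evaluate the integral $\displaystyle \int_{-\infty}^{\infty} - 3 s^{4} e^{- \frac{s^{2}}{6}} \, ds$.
$- 81 \sqrt{6} \sqrt{\pi}$

Consider the simpler parametrised integral
$$J(a) = \int_{-\infty}^{\infty} - 3 e^{- a s^{2}} \, ds = - \frac{3 \sqrt{\pi}}{\sqrt{a}}.$$

Differentiating under the integral sign brings down a factor of $(-s^2)$:
$$\frac{dJ}{da} = \int_{-\infty}^{\infty} 3 s^{2} e^{- a s^{2}} \, ds = \frac{3 \sqrt{\pi}}{2 a^{\frac{3}{2}}}.$$

Repeating twice in total — each differentiation brings down another $(-s^2)$ — gives
$$\frac{d^{2}J}{da^{2}} = \int_{-\infty}^{\infty} - 3 s^{4} e^{- a s^{2}} \, ds = - \frac{9 \sqrt{\pi}}{4 a^{\frac{5}{2}}},$$
and the integrand here is exactly the target integrand, so $I = - \frac{9 \sqrt{\pi}}{4 a^{\frac{5}{2}}}$.

Setting $a = \frac{1}{6}$:
$$I = - 81 \sqrt{6} \sqrt{\pi}.$$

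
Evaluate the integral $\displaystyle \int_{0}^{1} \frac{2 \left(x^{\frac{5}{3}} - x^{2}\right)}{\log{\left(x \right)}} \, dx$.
$\log{\left(\frac{64}{81} \right)}$

Introduce a parameter $a$ in the exponent: let $I(a) = \int_{0}^{1} \frac{2 \left(- x^{2} + x^{a}\right)}{\log{\left(x \right)}} \, dx$.

Since $\dfrac{\partial}{\partial a}\,x^{a} = x^{a} \ln x$, the $\ln x$ in the denominator cancels and
$$\frac{dI}{da} = \int_{0}^{1} 2 x^{a} \, dx = 2 \left[\frac{x^{a+1}}{a+1}\right]_0^1 = \frac{2}{a + 1}.$$

Integrating with respect to $a$ gives $I(a) = \log{\left(\frac{\left(a + 1\right)^{2}}{9} \right)} + C$.

At $a = 2$ the integrand is identically $0$, so $I(2) = 0$. The closed form gives $0$, hence $C = 0$.

Setting $a = \frac{5}{3}$:
$$I = \log{\left(\frac{64}{81} \right)}.$$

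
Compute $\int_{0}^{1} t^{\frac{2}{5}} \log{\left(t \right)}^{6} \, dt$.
$\frac{56250000}{823543}$

Begin with the known integral
$$J(a) = \int_{0}^{1} t^{a} \, dt = \frac{1}{a + 1}.$$

Differentiating under the integral sign brings down a factor of $\ln t$:
$$\frac{dJ}{da} = \int_{0}^{1} t^{a} \log{\left(t \right)} \, dt = - \frac{1}{\left(a + 1\right)^{2}}.$$

Repeating $6$ times in total — each differentiation brings down another $\ln t$ — gives
$$\frac{d^{6}J}{da^{6}} = \int_{0}^{1} t^{a} \log{\left(t \right)}^{6} \, dt = \frac{720}{\left(a + 1\right)^{7}},$$
and the integrand here is exactly the target integrand, so $I = \frac{720}{\left(a + 1\right)^{7}}$.

Setting $a = \frac{2}{5}$:
$$I = \frac{56250000}{823543}.$$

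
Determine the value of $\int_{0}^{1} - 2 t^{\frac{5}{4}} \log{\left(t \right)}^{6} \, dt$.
$- \frac{2621440}{531441}$

Start from the elementary integral
$$J(a) = \int_{0}^{1} - 2 t^{a} \, dt = - \frac{2}{a + 1}.$$

Differentiating under the integral sign brings down a factor of $\ln t$:
$$\frac{dJ}{da} = \int_{0}^{1} - 2 t^{a} \log{\left(t \right)} \, dt = \frac{2}{\left(a + 1\right)^{2}}.$$

Repeating $6$ times in total — each differentiation brings down another $\ln t$ — gives
$$\frac{d^{6}J}{da^{6}} = \int_{0}^{1} - 2 t^{a} \log{\left(t \right)}^{6} \, dt = - \frac{1440}{\left(a + 1\right)^{7}},$$
and the integrand here is exactly the target integrand, so $I = - \frac{1440}{\left(a + 1\right)^{7}}$.

Setting $a = \frac{5}{4}$:
$$I = - \frac{2621440}{531441}.$$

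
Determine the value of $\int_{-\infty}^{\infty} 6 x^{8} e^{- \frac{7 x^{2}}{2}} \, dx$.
$\frac{90 \sqrt{14} \sqrt{\pi}}{2401}$

Begin with the known integral
$$J(a) = \int_{-\infty}^{\infty} 6 e^{- a x^{2}} \, dx = \frac{6 \sqrt{\pi}}{\sqrt{a}}.$$

Differentiating under the integral sign brings down a factor of $(-x^2)$:
$$\frac{dJ}{da} = \int_{-\infty}^{\infty} - 6 x^{2} e^{- a x^{2}} \, dx = - \frac{3 \sqrt{\pi}}{a^{\frac{3}{2}}}.$$

Repeating $4$ times in total — each differentiation brings down another $(-x^2)$ — gives
$$\frac{d^{4}J}{da^{4}} = \int_{-\infty}^{\infty} 6 x^{8} e^{- a x^{2}} \, dx = \frac{315 \sqrt{\pi}}{8 a^{\frac{9}{2}}},$$
and the integrand here is exactly the target integrand, so $I = \frac{315 \sqrt{\pi}}{8 a^{\frac{9}{2}}}$.

Setting $a = \frac{7}{2}$:
$$I = \frac{90 \sqrt{14} \sqrt{\pi}}{2401}.$$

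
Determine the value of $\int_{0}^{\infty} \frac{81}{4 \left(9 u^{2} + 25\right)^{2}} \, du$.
$\frac{27 \pi}{2000}$

Start from the standard arctangent integral
$$J(a) = \int_{0}^{\infty} \frac{1}{4 \left(a^{2} + u^{2}\right)} \, du = \frac{\pi}{8 a}.$$

Differentiating under the integral sign with respect to $a$,
$$\frac{dJ}{da} = \int_{0}^{\infty} - \frac{a}{2 \left(a^{2} + u^{2}\right)^{2}} \, du = - \frac{\pi}{8 a^{2}},$$
so $\int_{0}^{\infty} \frac{1}{4 \left(a^{2} + u^{2}\right)^{2}} \, du = \frac{\pi}{16 a^{3}}$.

Setting $a = \frac{5}{3}$:
$$I = \frac{27 \pi}{2000}.$$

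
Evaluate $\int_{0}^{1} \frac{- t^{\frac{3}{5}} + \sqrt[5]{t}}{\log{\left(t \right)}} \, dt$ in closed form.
$- \log{\left(\frac{4}{3} \right)}$

Consider the one-parameter family: let $I(a) = \int_{0}^{1} \frac{\sqrt[5]{t} - t^{a}}{\log{\left(t \right)}} \, dt$.

Since $\dfrac{\partial}{\partial a}\,t^{a} = t^{a} \ln t$, the $\ln t$ in the denominator cancels and
$$\frac{dI}{da} = \int_{0}^{1} -1 t^{a} \, dt = -1 \left[\frac{t^{a+1}}{a+1}\right]_0^1 = - \frac{1}{a + 1}.$$

Integrating with respect to $a$ gives $I(a) = - \log{\left(\frac{5 a}{6} + \frac{5}{6} \right)} + C$.

At $a = \frac{1}{5}$ the integrand is identically $0$, so $I(\frac{1}{5}) = 0$. The closed form gives $0$, hence $C = 0$.

Setting $a = \frac{3}{5}$:
$$I = - \log{\left(\frac{4}{3} \right)}.$$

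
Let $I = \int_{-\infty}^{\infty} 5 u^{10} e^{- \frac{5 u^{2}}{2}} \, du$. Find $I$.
$\frac{189 \sqrt{10} \sqrt{\pi}}{625}$

Begin with the known integral
$$J(a) = \int_{-\infty}^{\infty} 5 e^{- a u^{2}} \, du = \frac{5 \sqrt{\pi}}{\sqrt{a}}.$$

Differentiating under the integral sign brings down a factor of $(-u^2)$:
$$\frac{dJ}{da} = \int_{-\infty}^{\infty} - 5 u^{2} e^{- a u^{2}} \, du = - \frac{5 \sqrt{\pi}}{2 a^{\frac{3}{2}}}.$$

Repeating $5$ times in total — each differentiation brings down another $(-u^2)$ — gives
$$\frac{d^{5}J}{da^{5}} = \int_{-\infty}^{\infty} - 5 u^{10} e^{- a u^{2}} \, du = - \frac{4725 \sqrt{\pi}}{32 a^{\frac{11}{2}}},$$
and the integrand here is $(-1)^{5}$ times the target integrand, so $I = (-1)^{5}\,\frac{d^{5}J}{da^{5}} = \frac{4725 \sqrt{\pi}}{32 a^{\frac{11}{2}}}$.

Setting $a = \frac{5}{2}$:
$$I = \frac{189 \sqrt{10} \sqrt{\pi}}{625}.$$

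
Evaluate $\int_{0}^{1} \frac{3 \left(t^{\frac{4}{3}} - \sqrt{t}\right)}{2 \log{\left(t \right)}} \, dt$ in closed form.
$\log{\left(\frac{14 \sqrt{14}}{27} \right)}$

Consider the one-parameter family: let $I(a) = \int_{0}^{1} \frac{3 \left(- \sqrt{t} + t^{a}\right)}{2 \log{\left(t \right)}} \, dt$.

Since $\dfrac{\partial}{\partial a}\,t^{a} = t^{a} \ln t$, the $\ln t$ in the denominator cancels and
$$\frac{dI}{da} = \int_{0}^{1} \frac{3}{2} t^{a} \, dt = \frac{3}{2} \left[\frac{t^{a+1}}{a+1}\right]_0^1 = \frac{3}{2 \left(a + 1\right)}.$$

Integrating with respect to $a$ gives $I(a) = \log{\left(\frac{2 \sqrt{6} \left(a + 1\right)^{\frac{3}{2}}}{9} \right)} + C$.

At $a = \frac{1}{2}$ the integrand is identically $0$, so $I(\frac{1}{2}) = 0$. The closed form gives $0$, hence $C = 0$.

Setting $a = \frac{4}{3}$:
$$I = \log{\left(\frac{14 \sqrt{14}}{27} \right)}.$$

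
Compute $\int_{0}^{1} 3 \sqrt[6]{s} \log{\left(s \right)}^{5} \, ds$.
$- \frac{16796160}{117649}$

Begin with the known integral
$$J(a) = \int_{0}^{1} 3 s^{a} \, ds = \frac{3}{a + 1}.$$

Differentiating under the integral sign brings down a factor of $\ln s$:
$$\frac{dJ}{da} = \int_{0}^{1} 3 s^{a} \log{\left(s \right)} \, ds = - \frac{3}{\left(a + 1\right)^{2}}.$$

Repeating $5$ times in total — each differentiation brings down another $\ln s$ — gives
$$\frac{d^{5}J}{da^{5}} = \int_{0}^{1} 3 s^{a} \log{\left(s \right)}^{5} \, ds = - \frac{360}{\left(a + 1\right)^{6}},$$
and the integrand here is exactly the target integrand, so $I = - \frac{360}{\left(a + 1\right)^{6}}$.

Setting $a = \frac{1}{6}$:
$$I = - \frac{16796160}{117649}.$$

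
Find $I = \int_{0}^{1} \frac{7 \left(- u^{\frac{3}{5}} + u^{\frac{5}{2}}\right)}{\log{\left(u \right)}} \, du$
$- \log{\left(\frac{268435456}{64339296875} \right)}$

Introduce a parameter $a$ in the exponent: let $I(a) = \int_{0}^{1} \frac{7 \left(u^{\frac{5}{2}} - u^{a}\right)}{\log{\left(u \right)}} \, du$.

Since $\dfrac{\partial}{\partial a}\,u^{a} = u^{a} \ln u$, the $\ln u$ in the denominator cancels and
$$\frac{dI}{da} = \int_{0}^{1} -7 u^{a} \, du = -7 \left[\frac{u^{a+1}}{a+1}\right]_0^1 = - \frac{7}{a + 1}.$$

Integrating with respect to $a$ gives $I(a) = - \log{\left(\frac{128 \left(a + 1\right)^{7}}{823543} \right)} + C$.

At $a = \frac{5}{2}$ the integrand is identically $0$, so $I(\frac{5}{2}) = 0$. The closed form gives $0$, hence $C = 0$.

Setting $a = \frac{3}{5}$:
$$I = - \log{\left(\frac{268435456}{64339296875} \right)}.$$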